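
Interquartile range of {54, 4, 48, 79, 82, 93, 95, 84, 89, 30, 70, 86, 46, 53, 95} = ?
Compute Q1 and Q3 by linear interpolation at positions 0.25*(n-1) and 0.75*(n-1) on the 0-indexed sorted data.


Sorted: 4, 30, 46, 48, 53, 54, 70, 79, 82, 84, 86, 89, 93, 95, 95
Q1 (25th %ile) = 50.5000
Q3 (75th %ile) = 87.5000
IQR = 87.5000 - 50.5000 = 37.0000

IQR = 37.0000


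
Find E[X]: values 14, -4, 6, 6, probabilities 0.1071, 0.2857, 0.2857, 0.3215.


E[X] = 14*0.1071 - 4*0.2857 + 6*0.2857 + 6*0.3215
= 1.4994 - 1.1428 + 1.7142 + 1.9290
= 3.9998

E[X] = 3.9998


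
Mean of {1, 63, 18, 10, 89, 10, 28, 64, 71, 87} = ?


Sum = 1 + 63 + 18 + 10 + 89 + 10 + 28 + 64 + 71 + 87 = 441
n = 10
Mean = 441/10 = 44.1000

Mean = 44.1000


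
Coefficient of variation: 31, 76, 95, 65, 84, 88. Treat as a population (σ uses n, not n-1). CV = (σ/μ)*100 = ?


Mean = 73.1667
SD = 21.0825
CV = (21.0825/73.1667)*100 = 28.8144%

CV = 28.8144%


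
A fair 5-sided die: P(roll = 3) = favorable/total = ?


Favorable outcomes (roll = 3): 1
Total outcomes = 5
P = 1/5 = 0.2000

P = 0.2000


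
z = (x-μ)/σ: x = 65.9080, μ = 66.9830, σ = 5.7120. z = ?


z = (65.9080 - 66.9830)/5.7120
= -1.0750/5.7120
= -0.1882

z = -0.1882


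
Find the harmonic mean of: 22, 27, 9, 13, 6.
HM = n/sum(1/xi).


Sum of reciprocals = 1/22 + 1/27 + 1/9 + 1/13 + 1/6 = 0.437192
HM = 5/0.437192 = 11.4366

HM = 11.4366


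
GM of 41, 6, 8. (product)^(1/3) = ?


Product = 41 × 6 × 8 = 1968
GM = 1968^(1/3) = 12.5317

GM = 12.5317


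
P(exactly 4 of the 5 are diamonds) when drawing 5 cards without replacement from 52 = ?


Hypergeometric: P(X=4) = C(13,4)·C(39,1) / C(52,5)
= 715 × 39 / 2598960
= 27885/2598960 = 0.0107

P = 0.0107


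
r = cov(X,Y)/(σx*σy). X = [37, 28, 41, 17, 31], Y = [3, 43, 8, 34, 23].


Mean X = 30.8000, Mean Y = 22.2000
SD X = 8.255907, SD Y = 15.118201
Cov = -96.960000
r = -96.960000/(8.255907*15.118201) = -0.7768

r = -0.7768


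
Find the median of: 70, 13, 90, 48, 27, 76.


Sorted: 13, 27, 48, 70, 76, 90
n = 6 (even)
Middle values: 48 and 70
Median = (48+70)/2 = 59.0000

Median = 59.0000


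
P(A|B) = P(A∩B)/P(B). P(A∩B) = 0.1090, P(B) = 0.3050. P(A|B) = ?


P(A|B) = 0.1090/0.3050 = 0.3574

P(A|B) = 0.3574


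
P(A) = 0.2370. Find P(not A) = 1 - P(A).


P(not A) = 1 - 0.2370 = 0.7630

P(not A) = 0.7630


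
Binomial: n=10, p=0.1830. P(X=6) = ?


C(10,6) = 210
p^6 = 3.755835e-05
(1-p)^4 = 0.445542
P = 210 * 3.755835e-05 * 0.445542 = 0.0035

P(X=6) = 0.0035


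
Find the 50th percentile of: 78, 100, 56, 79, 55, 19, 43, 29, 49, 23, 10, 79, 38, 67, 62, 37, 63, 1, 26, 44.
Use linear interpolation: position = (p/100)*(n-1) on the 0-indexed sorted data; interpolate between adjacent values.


Sorted: 1, 10, 19, 23, 26, 29, 37, 38, 43, 44, 49, 55, 56, 62, 63, 67, 78, 79, 79, 100
n = 20
Index = 50/100 * 19 = 9.5000
Lower = data[9] = 44, Upper = data[10] = 49
P50 = 44 + 0.5000*(5) = 46.5000

P50 = 46.5000


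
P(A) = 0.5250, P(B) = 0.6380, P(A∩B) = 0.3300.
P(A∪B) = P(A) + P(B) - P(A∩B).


P(A∪B) = 0.5250 + 0.6380 - 0.3300
= 1.1630 - 0.3300
= 0.8330

P(A∪B) = 0.8330


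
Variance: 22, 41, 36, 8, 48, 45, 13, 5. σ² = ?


Mean = 27.2500
Squared deviations: 27.5625, 189.0625, 76.5625, 370.5625, 430.5625, 315.0625, 203.0625, 495.0625
Sum = 2107.5000
Variance = 2107.5000/8 = 263.4375

Variance = 263.4375


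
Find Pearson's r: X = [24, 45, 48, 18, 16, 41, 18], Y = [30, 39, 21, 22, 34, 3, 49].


Mean X = 30.0000, Mean Y = 28.2857
SD X = 13.038405, SD Y = 13.687474
Cov = -73.142857
r = -73.142857/(13.038405*13.687474) = -0.4098

r = -0.4098


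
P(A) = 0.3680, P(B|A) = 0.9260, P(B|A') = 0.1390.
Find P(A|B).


P(B) = P(B|A)*P(A) + P(B|A')*P(A')
= 0.9260*0.3680 + 0.1390*0.6320
= 0.340768 + 0.087848 = 0.428616
P(A|B) = 0.340768/0.428616 = 0.7950

P(A|B) = 0.7950


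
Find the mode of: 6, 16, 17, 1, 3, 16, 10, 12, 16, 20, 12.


Frequencies: 1:1, 3:1, 6:1, 10:1, 12:2, 16:3, 17:1, 20:1
Max frequency = 3
Mode = 16

Mode = 16


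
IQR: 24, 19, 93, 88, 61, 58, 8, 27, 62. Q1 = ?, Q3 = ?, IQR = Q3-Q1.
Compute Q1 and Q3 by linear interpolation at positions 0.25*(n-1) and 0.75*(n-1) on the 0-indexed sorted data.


Sorted: 8, 19, 24, 27, 58, 61, 62, 88, 93
Q1 (25th %ile) = 24.0000
Q3 (75th %ile) = 62.0000
IQR = 62.0000 - 24.0000 = 38.0000

IQR = 38.0000


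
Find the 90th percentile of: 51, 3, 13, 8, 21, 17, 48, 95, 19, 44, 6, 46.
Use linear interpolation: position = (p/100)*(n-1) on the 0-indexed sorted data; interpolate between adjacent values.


Sorted: 3, 6, 8, 13, 17, 19, 21, 44, 46, 48, 51, 95
n = 12
Index = 90/100 * 11 = 9.9000
Lower = data[9] = 48, Upper = data[10] = 51
P90 = 48 + 0.9000*(3) = 50.7000

P90 = 50.7000


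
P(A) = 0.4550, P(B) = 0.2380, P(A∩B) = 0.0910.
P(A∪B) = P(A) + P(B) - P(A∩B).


P(A∪B) = 0.4550 + 0.2380 - 0.0910
= 0.6930 - 0.0910
= 0.6020

P(A∪B) = 0.6020


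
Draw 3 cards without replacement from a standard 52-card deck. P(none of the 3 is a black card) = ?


P(no black cards) = (26/52) × (25/51) × (24/50)
= 0.1176

P = 0.1176


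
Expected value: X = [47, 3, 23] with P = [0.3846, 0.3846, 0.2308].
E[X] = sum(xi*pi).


E[X] = 47*0.3846 + 3*0.3846 + 23*0.2308
= 18.0762 + 1.1538 + 5.3084
= 24.5384

E[X] = 24.5384


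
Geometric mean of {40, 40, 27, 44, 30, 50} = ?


Product = 40 × 40 × 27 × 44 × 30 × 50 = 2851200000
GM = 2851200000^(1/6) = 37.6563

GM = 37.6563


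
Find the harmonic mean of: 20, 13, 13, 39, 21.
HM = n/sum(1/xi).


Sum of reciprocals = 1/20 + 1/13 + 1/13 + 1/39 + 1/21 = 0.277106
HM = 5/0.277106 = 18.0436

HM = 18.0436


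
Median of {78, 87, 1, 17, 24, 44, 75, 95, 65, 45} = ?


Sorted: 1, 17, 24, 44, 45, 65, 75, 78, 87, 95
n = 10 (even)
Middle values: 45 and 65
Median = (45+65)/2 = 55.0000

Median = 55.0000


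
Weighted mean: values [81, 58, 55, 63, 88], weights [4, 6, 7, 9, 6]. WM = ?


Numerator = 81*4 + 58*6 + 55*7 + 63*9 + 88*6 = 2152
Denominator = 4 + 6 + 7 + 9 + 6 = 32
WM = 2152/32 = 67.2500

WM = 67.2500


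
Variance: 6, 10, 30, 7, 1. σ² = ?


Mean = 10.8000
Squared deviations: 23.0400, 0.6400, 368.6400, 14.4400, 96.0400
Sum = 502.8000
Variance = 502.8000/5 = 100.5600

Variance = 100.5600


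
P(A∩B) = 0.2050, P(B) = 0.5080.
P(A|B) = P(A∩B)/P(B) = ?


P(A|B) = 0.2050/0.5080 = 0.4035

P(A|B) = 0.4035


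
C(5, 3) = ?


C(5,3) = 5!/(3! × 2!)
= 120/(6 × 2)
= 10

C(5,3) = 10


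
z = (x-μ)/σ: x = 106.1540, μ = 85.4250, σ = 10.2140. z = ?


z = (106.1540 - 85.4250)/10.2140
= 20.7290/10.2140
= 2.0295

z = 2.0295


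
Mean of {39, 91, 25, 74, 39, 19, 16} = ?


Sum = 39 + 91 + 25 + 74 + 39 + 19 + 16 = 303
n = 7
Mean = 303/7 = 43.2857

Mean = 43.2857


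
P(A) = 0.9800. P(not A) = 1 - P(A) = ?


P(not A) = 1 - 0.9800 = 0.0200

P(not A) = 0.0200


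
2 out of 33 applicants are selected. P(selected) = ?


P = 2/33 = 0.0606

P = 0.0606


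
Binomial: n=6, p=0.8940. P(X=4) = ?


C(6,4) = 15
p^4 = 0.638778
(1-p)^2 = 0.011236
P = 15 * 0.638778 * 0.011236 = 0.1077

P(X=4) = 0.1077


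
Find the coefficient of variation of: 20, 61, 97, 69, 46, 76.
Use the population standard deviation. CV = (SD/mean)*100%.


Mean = 61.5000
SD = 24.1160
CV = (24.1160/61.5000)*100 = 39.2131%

CV = 39.2131%


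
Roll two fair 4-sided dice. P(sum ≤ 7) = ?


Total outcomes = 4×4 = 16
Favorable (sum ≤ 7): 15
P = 15/16 = 0.9375

P = 0.9375


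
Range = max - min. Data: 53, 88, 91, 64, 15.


Max = 91, Min = 15
Range = 91 - 15 = 76

Range = 76


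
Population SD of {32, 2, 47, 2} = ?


Mean = 20.7500
Variance = 379.6875
SD = sqrt(379.6875) = 19.4856

SD = 19.4856


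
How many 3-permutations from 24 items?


P(24,3) = 24!/21!
= 620448401733239439360000/51090942171709440000
= 12144

P(24,3) = 12144


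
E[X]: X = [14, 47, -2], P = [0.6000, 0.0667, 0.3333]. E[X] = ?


E[X] = 14*0.6000 + 47*0.0667 - 2*0.3333
= 8.4000 + 3.1349 - 0.6666
= 10.8683

E[X] = 10.8683


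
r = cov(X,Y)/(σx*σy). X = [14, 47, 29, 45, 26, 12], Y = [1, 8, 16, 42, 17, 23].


Mean X = 28.8333, Mean Y = 17.8333
SD X = 13.557491, SD Y = 12.876551
Cov = 62.805556
r = 62.805556/(13.557491*12.876551) = 0.3598

r = 0.3598


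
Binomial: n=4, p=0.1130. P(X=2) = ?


C(4,2) = 6
p^2 = 0.012769
(1-p)^2 = 0.786769
P = 6 * 0.012769 * 0.786769 = 0.0603

P(X=2) = 0.0603


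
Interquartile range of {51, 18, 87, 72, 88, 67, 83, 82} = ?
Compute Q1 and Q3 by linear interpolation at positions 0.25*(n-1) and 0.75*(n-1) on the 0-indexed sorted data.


Sorted: 18, 51, 67, 72, 82, 83, 87, 88
Q1 (25th %ile) = 63.0000
Q3 (75th %ile) = 84.0000
IQR = 84.0000 - 63.0000 = 21.0000

IQR = 21.0000


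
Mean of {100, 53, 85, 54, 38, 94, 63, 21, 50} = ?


Sum = 100 + 53 + 85 + 54 + 38 + 94 + 63 + 21 + 50 = 558
n = 9
Mean = 558/9 = 62.0000

Mean = 62.0000


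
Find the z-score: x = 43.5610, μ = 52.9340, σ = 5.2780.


z = (43.5610 - 52.9340)/5.2780
= -9.3730/5.2780
= -1.7759

z = -1.7759


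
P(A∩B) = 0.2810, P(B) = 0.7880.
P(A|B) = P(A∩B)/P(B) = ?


P(A|B) = 0.2810/0.7880 = 0.3566

P(A|B) = 0.3566


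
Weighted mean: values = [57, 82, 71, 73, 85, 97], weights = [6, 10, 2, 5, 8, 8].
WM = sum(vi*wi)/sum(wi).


Numerator = 57*6 + 82*10 + 71*2 + 73*5 + 85*8 + 97*8 = 3125
Denominator = 6 + 10 + 2 + 5 + 8 + 8 = 39
WM = 3125/39 = 80.1282

WM = 80.1282


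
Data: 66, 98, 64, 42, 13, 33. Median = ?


Sorted: 13, 33, 42, 64, 66, 98
n = 6 (even)
Middle values: 42 and 64
Median = (42+64)/2 = 53.0000

Median = 53.0000


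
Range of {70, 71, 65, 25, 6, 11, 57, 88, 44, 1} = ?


Max = 88, Min = 1
Range = 88 - 1 = 87

Range = 87


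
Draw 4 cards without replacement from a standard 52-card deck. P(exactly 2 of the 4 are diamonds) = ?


Hypergeometric: P(X=2) = C(13,2)·C(39,2) / C(52,4)
= 78 × 741 / 270725
= 57798/270725 = 0.2135

P = 0.2135


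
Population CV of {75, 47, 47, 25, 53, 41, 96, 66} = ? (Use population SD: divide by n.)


Mean = 56.2500
SD = 20.6685
CV = (20.6685/56.2500)*100 = 36.7440%

CV = 36.7440%


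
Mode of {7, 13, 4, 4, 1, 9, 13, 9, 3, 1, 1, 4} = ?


Frequencies: 1:3, 3:1, 4:3, 7:1, 9:2, 13:2
Max frequency = 3
Mode = 1, 4

Mode = 1, 4


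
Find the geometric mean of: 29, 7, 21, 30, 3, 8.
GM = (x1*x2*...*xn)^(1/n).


Product = 29 × 7 × 21 × 30 × 3 × 8 = 3069360
GM = 3069360^(1/6) = 12.0552

GM = 12.0552


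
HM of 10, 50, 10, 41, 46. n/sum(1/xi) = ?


Sum of reciprocals = 1/10 + 1/50 + 1/10 + 1/41 + 1/46 = 0.266129
HM = 5/0.266129 = 18.7879

HM = 18.7879


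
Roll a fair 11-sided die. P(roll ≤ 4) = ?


Favorable outcomes (roll ≤ 4): 4
Total outcomes = 11
P = 4/11 = 0.3636

P = 0.3636


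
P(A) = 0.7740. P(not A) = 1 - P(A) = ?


P(not A) = 1 - 0.7740 = 0.2260

P(not A) = 0.2260


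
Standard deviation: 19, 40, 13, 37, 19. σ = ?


Mean = 25.6000
Variance = 116.6400
SD = sqrt(116.6400) = 10.8000

SD = 10.8000


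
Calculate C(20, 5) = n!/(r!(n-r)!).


C(20,5) = 20!/(5! × 15!)
= 2432902008176640000/(120 × 1307674368000)
= 15504

C(20,5) = 15504


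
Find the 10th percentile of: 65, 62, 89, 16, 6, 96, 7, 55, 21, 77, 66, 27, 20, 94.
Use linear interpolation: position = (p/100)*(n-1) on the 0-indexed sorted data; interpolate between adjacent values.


Sorted: 6, 7, 16, 20, 21, 27, 55, 62, 65, 66, 77, 89, 94, 96
n = 14
Index = 10/100 * 13 = 1.3000
Lower = data[1] = 7, Upper = data[2] = 16
P10 = 7 + 0.3000*(9) = 9.7000

P10 = 9.7000


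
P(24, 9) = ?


P(24,9) = 24!/15!
= 620448401733239439360000/1307674368000
= 474467051520

P(24,9) = 474467051520


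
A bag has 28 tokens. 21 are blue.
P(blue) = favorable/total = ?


P = 21/28 = 0.7500

P = 0.7500


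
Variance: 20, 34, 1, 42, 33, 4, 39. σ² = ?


Mean = 24.7143
Squared deviations: 22.2245, 86.2245, 562.3673, 298.7959, 68.6531, 429.0816, 204.0816
Sum = 1671.4286
Variance = 1671.4286/7 = 238.7755

Variance = 238.7755


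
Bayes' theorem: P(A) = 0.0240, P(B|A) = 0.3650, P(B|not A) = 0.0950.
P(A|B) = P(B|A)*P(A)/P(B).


P(B) = P(B|A)*P(A) + P(B|A')*P(A')
= 0.3650*0.0240 + 0.0950*0.9760
= 0.008760 + 0.092720 = 0.101480
P(A|B) = 0.008760/0.101480 = 0.0863

P(A|B) = 0.0863


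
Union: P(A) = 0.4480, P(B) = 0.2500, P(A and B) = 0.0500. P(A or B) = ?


P(A∪B) = 0.4480 + 0.2500 - 0.0500
= 0.6980 - 0.0500
= 0.6480

P(A∪B) = 0.6480


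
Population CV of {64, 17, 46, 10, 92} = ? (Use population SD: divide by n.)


Mean = 45.8000
SD = 30.2549
CV = (30.2549/45.8000)*100 = 66.0588%

CV = 66.0588%


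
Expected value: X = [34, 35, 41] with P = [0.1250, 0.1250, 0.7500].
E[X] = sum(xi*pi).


E[X] = 34*0.1250 + 35*0.1250 + 41*0.7500
= 4.2500 + 4.3750 + 30.7500
= 39.3750

E[X] = 39.3750


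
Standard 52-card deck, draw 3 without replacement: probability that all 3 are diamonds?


P(all diamonds) = (13/52) × (12/51) × (11/50)
= 0.0129

P = 0.0129


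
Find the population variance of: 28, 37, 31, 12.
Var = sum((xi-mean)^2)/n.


Mean = 27.0000
Squared deviations: 1.0000, 100.0000, 16.0000, 225.0000
Sum = 342.0000
Variance = 342.0000/4 = 85.5000

Variance = 85.5000


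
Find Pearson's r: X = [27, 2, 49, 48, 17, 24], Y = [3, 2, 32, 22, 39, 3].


Mean X = 27.8333, Mean Y = 16.8333
SD X = 16.607395, SD Y = 15.004629
Cov = 105.472222
r = 105.472222/(16.607395*15.004629) = 0.4233

r = 0.4233


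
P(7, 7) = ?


P(7,7) = 7!/0!
= 5040/1
= 5040

P(7,7) = 5040


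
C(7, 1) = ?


C(7,1) = 7!/(1! × 6!)
= 5040/(1 × 720)
= 7

C(7,1) = 7


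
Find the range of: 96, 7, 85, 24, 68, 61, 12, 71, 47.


Max = 96, Min = 7
Range = 96 - 7 = 89

Range = 89


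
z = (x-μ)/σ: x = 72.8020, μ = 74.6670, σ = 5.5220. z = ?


z = (72.8020 - 74.6670)/5.5220
= -1.8650/5.5220
= -0.3377

z = -0.3377


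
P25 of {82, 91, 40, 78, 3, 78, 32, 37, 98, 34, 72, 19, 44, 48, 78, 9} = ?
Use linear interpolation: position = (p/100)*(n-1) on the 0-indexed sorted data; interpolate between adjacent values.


Sorted: 3, 9, 19, 32, 34, 37, 40, 44, 48, 72, 78, 78, 78, 82, 91, 98
n = 16
Index = 25/100 * 15 = 3.7500
Lower = data[3] = 32, Upper = data[4] = 34
P25 = 32 + 0.7500*(2) = 33.5000

P25 = 33.5000


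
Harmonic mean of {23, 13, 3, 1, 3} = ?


Sum of reciprocals = 1/23 + 1/13 + 1/3 + 1/1 + 1/3 = 1.787068
HM = 5/1.787068 = 2.7979

HM = 2.7979


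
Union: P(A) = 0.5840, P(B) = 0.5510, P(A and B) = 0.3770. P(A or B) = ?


P(A∪B) = 0.5840 + 0.5510 - 0.3770
= 1.1350 - 0.3770
= 0.7580

P(A∪B) = 0.7580


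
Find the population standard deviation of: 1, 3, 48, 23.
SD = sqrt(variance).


Mean = 18.7500
Variance = 359.1875
SD = sqrt(359.1875) = 18.9522

SD = 18.9522


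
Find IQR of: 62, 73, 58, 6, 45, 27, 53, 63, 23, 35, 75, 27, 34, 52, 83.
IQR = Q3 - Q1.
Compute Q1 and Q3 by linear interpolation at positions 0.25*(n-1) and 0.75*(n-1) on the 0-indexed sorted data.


Sorted: 6, 23, 27, 27, 34, 35, 45, 52, 53, 58, 62, 63, 73, 75, 83
Q1 (25th %ile) = 30.5000
Q3 (75th %ile) = 62.5000
IQR = 62.5000 - 30.5000 = 32.0000

IQR = 32.0000


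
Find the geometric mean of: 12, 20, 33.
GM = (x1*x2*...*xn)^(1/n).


Product = 12 × 20 × 33 = 7920
GM = 7920^(1/3) = 19.9331

GM = 19.9331


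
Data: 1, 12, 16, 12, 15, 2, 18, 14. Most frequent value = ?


Frequencies: 1:1, 2:1, 12:2, 14:1, 15:1, 16:1, 18:1
Max frequency = 2
Mode = 12

Mode = 12


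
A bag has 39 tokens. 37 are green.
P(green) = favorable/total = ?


P = 37/39 = 0.9487

P = 0.9487


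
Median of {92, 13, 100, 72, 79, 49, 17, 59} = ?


Sorted: 13, 17, 49, 59, 72, 79, 92, 100
n = 8 (even)
Middle values: 59 and 72
Median = (59+72)/2 = 65.5000

Median = 65.5000


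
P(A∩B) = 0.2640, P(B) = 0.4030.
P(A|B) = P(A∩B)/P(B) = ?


P(A|B) = 0.2640/0.4030 = 0.6551

P(A|B) = 0.6551


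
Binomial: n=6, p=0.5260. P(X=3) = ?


C(6,3) = 20
p^3 = 0.145532
(1-p)^3 = 0.106496
P = 20 * 0.145532 * 0.106496 = 0.3100

P(X=3) = 0.3100


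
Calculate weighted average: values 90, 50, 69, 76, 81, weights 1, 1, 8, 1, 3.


Numerator = 90*1 + 50*1 + 69*8 + 76*1 + 81*3 = 1011
Denominator = 1 + 1 + 8 + 1 + 3 = 14
WM = 1011/14 = 72.2143

WM = 72.2143


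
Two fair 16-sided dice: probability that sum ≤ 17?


Total outcomes = 16×16 = 256
Favorable (sum ≤ 17): 136
P = 136/256 = 0.5312

P = 0.5312


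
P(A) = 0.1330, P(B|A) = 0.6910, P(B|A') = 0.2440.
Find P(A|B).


P(B) = P(B|A)*P(A) + P(B|A')*P(A')
= 0.6910*0.1330 + 0.2440*0.8670
= 0.091903 + 0.211548 = 0.303451
P(A|B) = 0.091903/0.303451 = 0.3029

P(A|B) = 0.3029


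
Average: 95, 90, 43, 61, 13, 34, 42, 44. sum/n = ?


Sum = 95 + 90 + 43 + 61 + 13 + 34 + 42 + 44 = 422
n = 8
Mean = 422/8 = 52.7500

Mean = 52.7500


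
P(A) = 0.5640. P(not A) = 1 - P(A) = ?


P(not A) = 1 - 0.5640 = 0.4360

P(not A) = 0.4360


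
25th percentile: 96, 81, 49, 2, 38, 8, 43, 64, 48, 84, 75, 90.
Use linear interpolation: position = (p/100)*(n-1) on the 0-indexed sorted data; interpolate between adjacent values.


Sorted: 2, 8, 38, 43, 48, 49, 64, 75, 81, 84, 90, 96
n = 12
Index = 25/100 * 11 = 2.7500
Lower = data[2] = 38, Upper = data[3] = 43
P25 = 38 + 0.7500*(5) = 41.7500

P25 = 41.7500


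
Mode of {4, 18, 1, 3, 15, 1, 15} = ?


Frequencies: 1:2, 3:1, 4:1, 15:2, 18:1
Max frequency = 2
Mode = 1, 15

Mode = 1, 15


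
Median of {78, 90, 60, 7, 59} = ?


Sorted: 7, 59, 60, 78, 90
n = 5 (odd)
Middle value = 60

Median = 60


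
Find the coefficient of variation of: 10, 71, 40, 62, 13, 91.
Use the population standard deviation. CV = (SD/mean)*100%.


Mean = 47.8333
SD = 29.7401
CV = (29.7401/47.8333)*100 = 62.1744%

CV = 62.1744%


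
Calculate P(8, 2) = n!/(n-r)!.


P(8,2) = 8!/6!
= 40320/720
= 56

P(8,2) = 56


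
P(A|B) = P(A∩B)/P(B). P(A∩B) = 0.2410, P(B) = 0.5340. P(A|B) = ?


P(A|B) = 0.2410/0.5340 = 0.4513

P(A|B) = 0.4513


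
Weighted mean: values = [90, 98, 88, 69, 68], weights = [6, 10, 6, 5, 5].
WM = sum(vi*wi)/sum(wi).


Numerator = 90*6 + 98*10 + 88*6 + 69*5 + 68*5 = 2733
Denominator = 6 + 10 + 6 + 5 + 5 = 32
WM = 2733/32 = 85.4062

WM = 85.4062


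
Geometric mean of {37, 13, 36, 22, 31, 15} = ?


Product = 37 × 13 × 36 × 22 × 31 × 15 = 177142680
GM = 177142680^(1/6) = 23.6985

GM = 23.6985


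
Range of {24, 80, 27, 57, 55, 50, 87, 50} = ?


Max = 87, Min = 24
Range = 87 - 24 = 63

Range = 63


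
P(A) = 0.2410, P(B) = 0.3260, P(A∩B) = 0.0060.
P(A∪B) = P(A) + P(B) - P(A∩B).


P(A∪B) = 0.2410 + 0.3260 - 0.0060
= 0.5670 - 0.0060
= 0.5610

P(A∪B) = 0.5610


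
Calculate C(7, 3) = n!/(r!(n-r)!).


C(7,3) = 7!/(3! × 4!)
= 5040/(6 × 24)
= 35

C(7,3) = 35


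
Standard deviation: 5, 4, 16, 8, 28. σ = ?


Mean = 12.2000
Variance = 80.1600
SD = sqrt(80.1600) = 8.9532

SD = 8.9532


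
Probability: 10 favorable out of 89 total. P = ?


P = 10/89 = 0.1124

P = 0.1124


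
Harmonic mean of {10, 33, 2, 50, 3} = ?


Sum of reciprocals = 1/10 + 1/33 + 1/2 + 1/50 + 1/3 = 0.983636
HM = 5/0.983636 = 5.0832

HM = 5.0832


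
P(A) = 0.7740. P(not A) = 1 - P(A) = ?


P(not A) = 1 - 0.7740 = 0.2260

P(not A) = 0.2260


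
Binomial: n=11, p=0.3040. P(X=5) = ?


C(11,5) = 462
p^5 = 0.002596
(1-p)^6 = 0.113673
P = 462 * 0.002596 * 0.113673 = 0.1364

P(X=5) = 0.1364


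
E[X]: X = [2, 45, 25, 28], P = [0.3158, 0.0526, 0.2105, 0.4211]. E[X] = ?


E[X] = 2*0.3158 + 45*0.0526 + 25*0.2105 + 28*0.4211
= 0.6316 + 2.3670 + 5.2625 + 11.7908
= 20.0519

E[X] = 20.0519


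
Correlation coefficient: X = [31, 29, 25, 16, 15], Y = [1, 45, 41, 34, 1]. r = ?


Mean X = 23.2000, Mean Y = 24.4000
SD X = 6.584831, SD Y = 19.427815
Cov = 17.920000
r = 17.920000/(6.584831*19.427815) = 0.1401

r = 0.1401


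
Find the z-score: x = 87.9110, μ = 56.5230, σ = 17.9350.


z = (87.9110 - 56.5230)/17.9350
= 31.3880/17.9350
= 1.7501

z = 1.7501


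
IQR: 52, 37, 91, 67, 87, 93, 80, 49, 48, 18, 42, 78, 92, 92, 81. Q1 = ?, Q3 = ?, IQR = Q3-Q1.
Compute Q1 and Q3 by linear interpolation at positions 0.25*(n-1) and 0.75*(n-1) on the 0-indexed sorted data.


Sorted: 18, 37, 42, 48, 49, 52, 67, 78, 80, 81, 87, 91, 92, 92, 93
Q1 (25th %ile) = 48.5000
Q3 (75th %ile) = 89.0000
IQR = 89.0000 - 48.5000 = 40.5000

IQR = 40.5000


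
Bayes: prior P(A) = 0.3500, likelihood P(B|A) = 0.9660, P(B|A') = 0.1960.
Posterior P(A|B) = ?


P(B) = P(B|A)*P(A) + P(B|A')*P(A')
= 0.9660*0.3500 + 0.1960*0.6500
= 0.338100 + 0.127400 = 0.465500
P(A|B) = 0.338100/0.465500 = 0.7263

P(A|B) = 0.7263


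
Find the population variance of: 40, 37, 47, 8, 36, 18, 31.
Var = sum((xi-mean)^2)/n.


Mean = 31.0000
Squared deviations: 81.0000, 36.0000, 256.0000, 529.0000, 25.0000, 169.0000, 0
Sum = 1096.0000
Variance = 1096.0000/7 = 156.5714

Variance = 156.5714


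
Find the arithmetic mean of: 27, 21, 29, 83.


Sum = 27 + 21 + 29 + 83 = 160
n = 4
Mean = 160/4 = 40.0000

Mean = 40.0000


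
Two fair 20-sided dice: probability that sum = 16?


Total outcomes = 20×20 = 400
Favorable (sum = 16): 15
P = 15/400 = 0.0375

P = 0.0375


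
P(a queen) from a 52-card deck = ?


4 queens in 52 cards
P = 4/52 = 0.0769

P = 0.0769


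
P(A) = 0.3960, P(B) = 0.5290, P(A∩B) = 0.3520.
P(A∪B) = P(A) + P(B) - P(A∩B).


P(A∪B) = 0.3960 + 0.5290 - 0.3520
= 0.9250 - 0.3520
= 0.5730

P(A∪B) = 0.5730


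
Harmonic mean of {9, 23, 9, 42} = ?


Sum of reciprocals = 1/9 + 1/23 + 1/9 + 1/42 = 0.289510
HM = 4/0.289510 = 13.8164

HM = 13.8164


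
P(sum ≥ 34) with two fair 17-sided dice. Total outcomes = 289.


Total outcomes = 17×17 = 289
Favorable (sum ≥ 34): 1
P = 1/289 = 0.0035

P = 0.0035


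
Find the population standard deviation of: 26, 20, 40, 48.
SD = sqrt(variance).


Mean = 33.5000
Variance = 122.7500
SD = sqrt(122.7500) = 11.0793

SD = 11.0793


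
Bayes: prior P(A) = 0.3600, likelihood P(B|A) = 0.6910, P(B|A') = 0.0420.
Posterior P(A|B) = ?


P(B) = P(B|A)*P(A) + P(B|A')*P(A')
= 0.6910*0.3600 + 0.0420*0.6400
= 0.248760 + 0.026880 = 0.275640
P(A|B) = 0.248760/0.275640 = 0.9025

P(A|B) = 0.9025


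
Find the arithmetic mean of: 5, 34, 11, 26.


Sum = 5 + 34 + 11 + 26 = 76
n = 4
Mean = 76/4 = 19.0000

Mean = 19.0000


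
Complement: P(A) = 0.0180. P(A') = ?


P(not A) = 1 - 0.0180 = 0.9820

P(not A) = 0.9820


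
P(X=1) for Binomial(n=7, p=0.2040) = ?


C(7,1) = 7
p^1 = 0.204000
(1-p)^6 = 0.254377
P = 7 * 0.204000 * 0.254377 = 0.3633

P(X=1) = 0.3633


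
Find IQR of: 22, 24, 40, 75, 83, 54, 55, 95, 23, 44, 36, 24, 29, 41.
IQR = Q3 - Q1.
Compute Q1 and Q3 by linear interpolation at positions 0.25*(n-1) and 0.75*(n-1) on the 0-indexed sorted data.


Sorted: 22, 23, 24, 24, 29, 36, 40, 41, 44, 54, 55, 75, 83, 95
Q1 (25th %ile) = 25.2500
Q3 (75th %ile) = 54.7500
IQR = 54.7500 - 25.2500 = 29.5000

IQR = 29.5000


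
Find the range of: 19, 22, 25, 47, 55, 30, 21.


Max = 55, Min = 19
Range = 55 - 19 = 36

Range = 36


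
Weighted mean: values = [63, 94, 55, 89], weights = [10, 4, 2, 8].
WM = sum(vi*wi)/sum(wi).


Numerator = 63*10 + 94*4 + 55*2 + 89*8 = 1828
Denominator = 10 + 4 + 2 + 8 = 24
WM = 1828/24 = 76.1667

WM = 76.1667


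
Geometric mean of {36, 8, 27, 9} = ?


Product = 36 × 8 × 27 × 9 = 69984
GM = 69984^(1/4) = 16.2648

GM = 16.2648


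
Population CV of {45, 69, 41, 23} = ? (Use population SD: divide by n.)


Mean = 44.5000
SD = 16.3936
CV = (16.3936/44.5000)*100 = 36.8395%

CV = 36.8395%


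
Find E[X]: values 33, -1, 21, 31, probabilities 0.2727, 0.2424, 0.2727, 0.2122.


E[X] = 33*0.2727 - 1*0.2424 + 21*0.2727 + 31*0.2122
= 8.9991 - 0.2424 + 5.7267 + 6.5782
= 21.0616

E[X] = 21.0616


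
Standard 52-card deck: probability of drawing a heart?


13 hearts in 52 cards
P = 13/52 = 0.2500

P = 0.2500


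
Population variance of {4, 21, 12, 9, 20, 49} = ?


Mean = 19.1667
Squared deviations: 230.0278, 3.3611, 51.3611, 103.3611, 0.6944, 890.0278
Sum = 1278.8333
Variance = 1278.8333/6 = 213.1389

Variance = 213.1389


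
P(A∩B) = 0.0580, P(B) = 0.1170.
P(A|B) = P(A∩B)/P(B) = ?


P(A|B) = 0.0580/0.1170 = 0.4957

P(A|B) = 0.4957


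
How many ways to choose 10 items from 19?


C(19,10) = 19!/(10! × 9!)
= 121645100408832000/(3628800 × 362880)
= 92378

C(19,10) = 92378


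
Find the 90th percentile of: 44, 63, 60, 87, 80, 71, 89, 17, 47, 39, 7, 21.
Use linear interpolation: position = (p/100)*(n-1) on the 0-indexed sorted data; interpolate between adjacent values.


Sorted: 7, 17, 21, 39, 44, 47, 60, 63, 71, 80, 87, 89
n = 12
Index = 90/100 * 11 = 9.9000
Lower = data[9] = 80, Upper = data[10] = 87
P90 = 80 + 0.9000*(7) = 86.3000

P90 = 86.3000


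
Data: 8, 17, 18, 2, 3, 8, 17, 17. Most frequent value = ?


Frequencies: 2:1, 3:1, 8:2, 17:3, 18:1
Max frequency = 3
Mode = 17

Mode = 17


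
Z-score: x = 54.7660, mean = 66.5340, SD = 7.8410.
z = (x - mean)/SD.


z = (54.7660 - 66.5340)/7.8410
= -11.7680/7.8410
= -1.5008

z = -1.5008


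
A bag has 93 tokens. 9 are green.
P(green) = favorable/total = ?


P = 9/93 = 0.0968

P = 0.0968


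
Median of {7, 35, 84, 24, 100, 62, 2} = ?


Sorted: 2, 7, 24, 35, 62, 84, 100
n = 7 (odd)
Middle value = 35

Median = 35


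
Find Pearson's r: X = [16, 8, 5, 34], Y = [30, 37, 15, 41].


Mean X = 15.7500, Mean Y = 30.7500
SD X = 11.277744, SD Y = 9.908961
Cov = 76.937500
r = 76.937500/(11.277744*9.908961) = 0.6885

r = 0.6885


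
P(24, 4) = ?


P(24,4) = 24!/20!
= 620448401733239439360000/2432902008176640000
= 255024

P(24,4) = 255024


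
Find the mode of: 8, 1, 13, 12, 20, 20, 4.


Frequencies: 1:1, 4:1, 8:1, 12:1, 13:1, 20:2
Max frequency = 2
Mode = 20

Mode = 20


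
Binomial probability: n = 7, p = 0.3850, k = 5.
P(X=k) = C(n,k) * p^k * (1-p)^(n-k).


C(7,5) = 21
p^5 = 0.008459
(1-p)^2 = 0.378225
P = 21 * 0.008459 * 0.378225 = 0.0672

P(X=5) = 0.0672


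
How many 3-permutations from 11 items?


P(11,3) = 11!/8!
= 39916800/40320
= 990

P(11,3) = 990


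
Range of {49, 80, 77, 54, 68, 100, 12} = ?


Max = 100, Min = 12
Range = 100 - 12 = 88

Range = 88


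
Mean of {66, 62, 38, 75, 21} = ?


Sum = 66 + 62 + 38 + 75 + 21 = 262
n = 5
Mean = 262/5 = 52.4000

Mean = 52.4000


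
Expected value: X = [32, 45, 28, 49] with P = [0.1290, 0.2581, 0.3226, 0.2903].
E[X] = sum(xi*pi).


E[X] = 32*0.1290 + 45*0.2581 + 28*0.3226 + 49*0.2903
= 4.1280 + 11.6145 + 9.0328 + 14.2247
= 39.0000

E[X] = 39.0000


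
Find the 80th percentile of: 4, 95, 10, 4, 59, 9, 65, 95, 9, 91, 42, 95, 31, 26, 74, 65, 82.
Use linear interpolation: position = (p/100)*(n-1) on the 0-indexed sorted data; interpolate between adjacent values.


Sorted: 4, 4, 9, 9, 10, 26, 31, 42, 59, 65, 65, 74, 82, 91, 95, 95, 95
n = 17
Index = 80/100 * 16 = 12.8000
Lower = data[12] = 82, Upper = data[13] = 91
P80 = 82 + 0.8000*(9) = 89.2000

P80 = 89.2000


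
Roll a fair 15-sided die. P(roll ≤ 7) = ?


Favorable outcomes (roll ≤ 7): 7
Total outcomes = 15
P = 7/15 = 0.4667

P = 0.4667


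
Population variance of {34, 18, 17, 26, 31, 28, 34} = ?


Mean = 26.8571
Squared deviations: 51.0204, 78.4490, 97.1633, 0.7347, 17.1633, 1.3061, 51.0204
Sum = 296.8571
Variance = 296.8571/7 = 42.4082

Variance = 42.4082


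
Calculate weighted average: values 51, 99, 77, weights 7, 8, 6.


Numerator = 51*7 + 99*8 + 77*6 = 1611
Denominator = 7 + 8 + 6 = 21
WM = 1611/21 = 76.7143

WM = 76.7143


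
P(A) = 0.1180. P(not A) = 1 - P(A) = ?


P(not A) = 1 - 0.1180 = 0.8820

P(not A) = 0.8820


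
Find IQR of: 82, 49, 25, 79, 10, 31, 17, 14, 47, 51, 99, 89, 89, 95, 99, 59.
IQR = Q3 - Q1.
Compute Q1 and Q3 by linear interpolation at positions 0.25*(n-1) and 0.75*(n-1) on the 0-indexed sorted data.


Sorted: 10, 14, 17, 25, 31, 47, 49, 51, 59, 79, 82, 89, 89, 95, 99, 99
Q1 (25th %ile) = 29.5000
Q3 (75th %ile) = 89.0000
IQR = 89.0000 - 29.5000 = 59.5000

IQR = 59.5000


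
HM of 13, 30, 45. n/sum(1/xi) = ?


Sum of reciprocals = 1/13 + 1/30 + 1/45 = 0.132479
HM = 3/0.132479 = 22.6452

HM = 22.6452


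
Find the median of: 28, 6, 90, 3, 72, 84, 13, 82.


Sorted: 3, 6, 13, 28, 72, 82, 84, 90
n = 8 (even)
Middle values: 28 and 72
Median = (28+72)/2 = 50.0000

Median = 50.0000


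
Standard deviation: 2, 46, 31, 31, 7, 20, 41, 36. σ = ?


Mean = 26.7500
Variance = 217.9375
SD = sqrt(217.9375) = 14.7627

SD = 14.7627


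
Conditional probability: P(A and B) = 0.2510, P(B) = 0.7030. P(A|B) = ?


P(A|B) = 0.2510/0.7030 = 0.3570

P(A|B) = 0.3570


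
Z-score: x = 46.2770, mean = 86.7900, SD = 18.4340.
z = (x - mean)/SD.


z = (46.2770 - 86.7900)/18.4340
= -40.5130/18.4340
= -2.1977

z = -2.1977


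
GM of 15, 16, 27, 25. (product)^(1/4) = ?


Product = 15 × 16 × 27 × 25 = 162000
GM = 162000^(1/4) = 20.0622

GM = 20.0622


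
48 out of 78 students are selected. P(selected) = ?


P = 48/78 = 0.6154

P = 0.6154


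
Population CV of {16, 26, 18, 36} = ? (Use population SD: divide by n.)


Mean = 24.0000
SD = 7.8740
CV = (7.8740/24.0000)*100 = 32.8084%

CV = 32.8084%


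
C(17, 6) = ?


C(17,6) = 17!/(6! × 11!)
= 355687428096000/(720 × 39916800)
= 12376

C(17,6) = 12376


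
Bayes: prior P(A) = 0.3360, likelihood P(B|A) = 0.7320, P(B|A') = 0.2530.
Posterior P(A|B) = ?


P(B) = P(B|A)*P(A) + P(B|A')*P(A')
= 0.7320*0.3360 + 0.2530*0.6640
= 0.245952 + 0.167992 = 0.413944
P(A|B) = 0.245952/0.413944 = 0.5942

P(A|B) = 0.5942


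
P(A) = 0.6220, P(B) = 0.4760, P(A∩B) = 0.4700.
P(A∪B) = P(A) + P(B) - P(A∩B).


P(A∪B) = 0.6220 + 0.4760 - 0.4700
= 1.0980 - 0.4700
= 0.6280

P(A∪B) = 0.6280


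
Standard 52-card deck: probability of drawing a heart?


13 hearts in 52 cards
P = 13/52 = 0.2500

P = 0.2500


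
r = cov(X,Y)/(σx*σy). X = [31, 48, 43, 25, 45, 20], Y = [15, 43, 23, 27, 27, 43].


Mean X = 35.3333, Mean Y = 29.6667
SD X = 10.593499, SD Y = 10.241528
Cov = -3.555556
r = -3.555556/(10.593499*10.241528) = -0.0328

r = -0.0328


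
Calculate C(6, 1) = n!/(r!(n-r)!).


C(6,1) = 6!/(1! × 5!)
= 720/(1 × 120)
= 6

C(6,1) = 6


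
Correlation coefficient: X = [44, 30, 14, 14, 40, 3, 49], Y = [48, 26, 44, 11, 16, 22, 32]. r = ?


Mean X = 27.7143, Mean Y = 28.4286
SD X = 16.307004, SD Y = 12.782322
Cov = 60.122449
r = 60.122449/(16.307004*12.782322) = 0.2884

r = 0.2884


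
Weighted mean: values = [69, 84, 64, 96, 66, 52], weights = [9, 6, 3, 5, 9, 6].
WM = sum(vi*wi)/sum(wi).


Numerator = 69*9 + 84*6 + 64*3 + 96*5 + 66*9 + 52*6 = 2703
Denominator = 9 + 6 + 3 + 5 + 9 + 6 = 38
WM = 2703/38 = 71.1316

WM = 71.1316


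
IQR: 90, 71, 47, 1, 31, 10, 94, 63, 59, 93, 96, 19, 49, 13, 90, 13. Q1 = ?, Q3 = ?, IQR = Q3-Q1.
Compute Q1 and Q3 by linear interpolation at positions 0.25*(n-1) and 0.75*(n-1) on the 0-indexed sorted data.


Sorted: 1, 10, 13, 13, 19, 31, 47, 49, 59, 63, 71, 90, 90, 93, 94, 96
Q1 (25th %ile) = 17.5000
Q3 (75th %ile) = 90.0000
IQR = 90.0000 - 17.5000 = 72.5000

IQR = 72.5000


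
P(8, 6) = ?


P(8,6) = 8!/2!
= 40320/2
= 20160

P(8,6) = 20160


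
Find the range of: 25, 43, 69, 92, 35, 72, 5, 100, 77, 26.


Max = 100, Min = 5
Range = 100 - 5 = 95

Range = 95


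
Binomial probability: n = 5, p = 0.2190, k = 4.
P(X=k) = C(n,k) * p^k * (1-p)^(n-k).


C(5,4) = 5
p^4 = 0.002300
(1-p)^1 = 0.781000
P = 5 * 0.002300 * 0.781000 = 0.0090

P(X=4) = 0.0090


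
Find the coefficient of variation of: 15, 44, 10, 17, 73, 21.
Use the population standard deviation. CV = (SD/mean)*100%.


Mean = 30.0000
SD = 22.0605
CV = (22.0605/30.0000)*100 = 73.5351%

CV = 73.5351%


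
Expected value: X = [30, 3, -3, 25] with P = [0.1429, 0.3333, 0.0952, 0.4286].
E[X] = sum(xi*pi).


E[X] = 30*0.1429 + 3*0.3333 - 3*0.0952 + 25*0.4286
= 4.2870 + 0.9999 - 0.2856 + 10.7150
= 15.7163

E[X] = 15.7163


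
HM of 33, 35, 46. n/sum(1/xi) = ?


Sum of reciprocals = 1/33 + 1/35 + 1/46 = 0.080614
HM = 3/0.080614 = 37.2146

HM = 37.2146


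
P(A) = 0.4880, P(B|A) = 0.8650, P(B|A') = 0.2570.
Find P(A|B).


P(B) = P(B|A)*P(A) + P(B|A')*P(A')
= 0.8650*0.4880 + 0.2570*0.5120
= 0.422120 + 0.131584 = 0.553704
P(A|B) = 0.422120/0.553704 = 0.7624

P(A|B) = 0.7624


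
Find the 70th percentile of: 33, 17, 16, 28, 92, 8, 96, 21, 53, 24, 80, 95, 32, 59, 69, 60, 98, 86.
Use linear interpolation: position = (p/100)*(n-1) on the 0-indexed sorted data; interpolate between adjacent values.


Sorted: 8, 16, 17, 21, 24, 28, 32, 33, 53, 59, 60, 69, 80, 86, 92, 95, 96, 98
n = 18
Index = 70/100 * 17 = 11.9000
Lower = data[11] = 69, Upper = data[12] = 80
P70 = 69 + 0.9000*(11) = 78.9000

P70 = 78.9000


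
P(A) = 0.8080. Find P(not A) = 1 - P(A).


P(not A) = 1 - 0.8080 = 0.1920

P(not A) = 0.1920


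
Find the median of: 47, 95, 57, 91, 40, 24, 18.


Sorted: 18, 24, 40, 47, 57, 91, 95
n = 7 (odd)
Middle value = 47

Median = 47


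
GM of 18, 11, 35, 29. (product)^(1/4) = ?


Product = 18 × 11 × 35 × 29 = 200970
GM = 200970^(1/4) = 21.1730

GM = 21.1730


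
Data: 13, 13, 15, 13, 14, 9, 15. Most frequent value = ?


Frequencies: 9:1, 13:3, 14:1, 15:2
Max frequency = 3
Mode = 13

Mode = 13


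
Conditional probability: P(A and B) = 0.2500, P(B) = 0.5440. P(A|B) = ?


P(A|B) = 0.2500/0.5440 = 0.4596

P(A|B) = 0.4596


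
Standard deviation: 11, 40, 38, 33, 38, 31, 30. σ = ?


Mean = 31.5714
Variance = 83.1020
SD = sqrt(83.1020) = 9.1160

SD = 9.1160


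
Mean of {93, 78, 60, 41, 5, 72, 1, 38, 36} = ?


Sum = 93 + 78 + 60 + 41 + 5 + 72 + 1 + 38 + 36 = 424
n = 9
Mean = 424/9 = 47.1111

Mean = 47.1111


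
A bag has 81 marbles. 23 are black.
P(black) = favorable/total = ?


P = 23/81 = 0.2840

P = 0.2840


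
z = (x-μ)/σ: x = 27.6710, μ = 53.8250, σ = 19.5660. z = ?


z = (27.6710 - 53.8250)/19.5660
= -26.1540/19.5660
= -1.3367

z = -1.3367


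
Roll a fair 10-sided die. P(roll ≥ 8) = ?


Favorable outcomes (roll ≥ 8): 3
Total outcomes = 10
P = 3/10 = 0.3000

P = 0.3000


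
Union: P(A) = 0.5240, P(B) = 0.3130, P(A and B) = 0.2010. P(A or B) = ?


P(A∪B) = 0.5240 + 0.3130 - 0.2010
= 0.8370 - 0.2010
= 0.6360

P(A∪B) = 0.6360


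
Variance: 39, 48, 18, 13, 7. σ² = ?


Mean = 25.0000
Squared deviations: 196.0000, 529.0000, 49.0000, 144.0000, 324.0000
Sum = 1242.0000
Variance = 1242.0000/5 = 248.4000

Variance = 248.4000


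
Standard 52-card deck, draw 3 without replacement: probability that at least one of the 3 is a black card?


P(at least one) = 1 - P(none)
P(none) = (26/52) × (25/51) × (24/50) = 0.117647
P(at least one) = 1 - 0.117647 = 0.8824

P = 0.8824


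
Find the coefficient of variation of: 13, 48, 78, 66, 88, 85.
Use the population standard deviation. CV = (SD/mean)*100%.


Mean = 63.0000
SD = 26.0384
CV = (26.0384/63.0000)*100 = 41.3308%

CV = 41.3308%


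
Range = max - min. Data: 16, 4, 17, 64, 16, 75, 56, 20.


Max = 75, Min = 4
Range = 75 - 4 = 71

Range = 71


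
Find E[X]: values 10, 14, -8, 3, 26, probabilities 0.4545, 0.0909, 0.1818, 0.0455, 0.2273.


E[X] = 10*0.4545 + 14*0.0909 - 8*0.1818 + 3*0.0455 + 26*0.2273
= 4.5450 + 1.2726 - 1.4544 + 0.1365 + 5.9098
= 10.4095

E[X] = 10.4095


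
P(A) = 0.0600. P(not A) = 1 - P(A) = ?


P(not A) = 1 - 0.0600 = 0.9400

P(not A) = 0.9400


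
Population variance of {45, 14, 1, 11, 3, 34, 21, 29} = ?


Mean = 19.7500
Squared deviations: 637.5625, 33.0625, 351.5625, 76.5625, 280.5625, 203.0625, 1.5625, 85.5625
Sum = 1669.5000
Variance = 1669.5000/8 = 208.6875

Variance = 208.6875


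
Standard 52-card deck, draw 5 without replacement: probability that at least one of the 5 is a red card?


P(at least one) = 1 - P(none)
P(none) = (26/52) × (25/51) × (24/50) × (23/49) × (22/48) = 0.025310
P(at least one) = 1 - 0.025310 = 0.9747

P = 0.9747


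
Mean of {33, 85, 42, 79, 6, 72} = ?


Sum = 33 + 85 + 42 + 79 + 6 + 72 = 317
n = 6
Mean = 317/6 = 52.8333

Mean = 52.8333


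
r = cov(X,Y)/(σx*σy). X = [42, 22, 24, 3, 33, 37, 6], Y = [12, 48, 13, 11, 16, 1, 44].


Mean X = 23.8571, Mean Y = 20.7143
SD X = 13.850514, SD Y = 16.593581
Cov = -103.612245
r = -103.612245/(13.850514*16.593581) = -0.4508

r = -0.4508


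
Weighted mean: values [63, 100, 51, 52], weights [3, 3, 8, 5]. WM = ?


Numerator = 63*3 + 100*3 + 51*8 + 52*5 = 1157
Denominator = 3 + 3 + 8 + 5 = 19
WM = 1157/19 = 60.8947

WM = 60.8947


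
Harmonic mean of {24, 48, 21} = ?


Sum of reciprocals = 1/24 + 1/48 + 1/21 = 0.110119
HM = 3/0.110119 = 27.2432

HM = 27.2432


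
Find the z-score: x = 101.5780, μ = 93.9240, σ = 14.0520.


z = (101.5780 - 93.9240)/14.0520
= 7.6540/14.0520
= 0.5447

z = 0.5447


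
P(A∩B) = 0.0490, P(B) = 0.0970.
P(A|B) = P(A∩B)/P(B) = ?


P(A|B) = 0.0490/0.0970 = 0.5052

P(A|B) = 0.5052


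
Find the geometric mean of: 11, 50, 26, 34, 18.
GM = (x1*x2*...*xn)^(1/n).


Product = 11 × 50 × 26 × 34 × 18 = 8751600
GM = 8751600^(1/5) = 24.4578

GM = 24.4578


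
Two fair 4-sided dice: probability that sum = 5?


Total outcomes = 4×4 = 16
Favorable (sum = 5): 4
P = 4/16 = 0.2500

P = 0.2500


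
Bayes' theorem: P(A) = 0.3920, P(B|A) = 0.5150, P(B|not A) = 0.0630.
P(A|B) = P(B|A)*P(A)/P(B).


P(B) = P(B|A)*P(A) + P(B|A')*P(A')
= 0.5150*0.3920 + 0.0630*0.6080
= 0.201880 + 0.038304 = 0.240184
P(A|B) = 0.201880/0.240184 = 0.8405

P(A|B) = 0.8405


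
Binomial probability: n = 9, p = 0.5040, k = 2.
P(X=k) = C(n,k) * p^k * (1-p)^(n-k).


C(9,2) = 36
p^2 = 0.254016
(1-p)^7 = 0.007385
P = 36 * 0.254016 * 0.007385 = 0.0675

P(X=2) = 0.0675


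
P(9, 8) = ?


P(9,8) = 9!/1!
= 362880/1
= 362880

P(9,8) = 362880


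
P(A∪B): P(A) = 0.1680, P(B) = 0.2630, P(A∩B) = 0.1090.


P(A∪B) = 0.1680 + 0.2630 - 0.1090
= 0.4310 - 0.1090
= 0.3220

P(A∪B) = 0.3220


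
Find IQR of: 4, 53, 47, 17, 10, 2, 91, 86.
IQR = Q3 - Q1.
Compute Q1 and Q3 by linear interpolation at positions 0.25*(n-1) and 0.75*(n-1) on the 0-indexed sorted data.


Sorted: 2, 4, 10, 17, 47, 53, 86, 91
Q1 (25th %ile) = 8.5000
Q3 (75th %ile) = 61.2500
IQR = 61.2500 - 8.5000 = 52.7500

IQR = 52.7500


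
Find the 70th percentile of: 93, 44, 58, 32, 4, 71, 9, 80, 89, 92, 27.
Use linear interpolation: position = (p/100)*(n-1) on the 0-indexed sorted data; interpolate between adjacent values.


Sorted: 4, 9, 27, 32, 44, 58, 71, 80, 89, 92, 93
n = 11
Index = 70/100 * 10 = 7.0000
Lower = data[7] = 80, Upper = data[8] = 89
P70 = 80 + 0*(9) = 80.0000

P70 = 80.0000


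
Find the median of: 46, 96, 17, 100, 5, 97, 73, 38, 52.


Sorted: 5, 17, 38, 46, 52, 73, 96, 97, 100
n = 9 (odd)
Middle value = 52

Median = 52


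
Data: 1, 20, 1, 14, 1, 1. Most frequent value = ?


Frequencies: 1:4, 14:1, 20:1
Max frequency = 4
Mode = 1

Mode = 1


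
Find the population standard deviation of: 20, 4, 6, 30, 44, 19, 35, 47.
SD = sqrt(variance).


Mean = 25.6250
Variance = 228.7344
SD = sqrt(228.7344) = 15.1240

SD = 15.1240


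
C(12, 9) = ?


C(12,9) = 12!/(9! × 3!)
= 479001600/(362880 × 6)
= 220

C(12,9) = 220


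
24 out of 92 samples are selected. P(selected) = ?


P = 24/92 = 0.2609

P = 0.2609


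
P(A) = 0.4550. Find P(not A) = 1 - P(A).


P(not A) = 1 - 0.4550 = 0.5450

P(not A) = 0.5450


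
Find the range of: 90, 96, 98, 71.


Max = 98, Min = 71
Range = 98 - 71 = 27

Range = 27
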